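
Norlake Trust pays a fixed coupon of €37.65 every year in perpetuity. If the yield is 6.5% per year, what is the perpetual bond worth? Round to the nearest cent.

Level perpetuity: PV = C / r = €37.65 / 0.065 = €579.23

€579.23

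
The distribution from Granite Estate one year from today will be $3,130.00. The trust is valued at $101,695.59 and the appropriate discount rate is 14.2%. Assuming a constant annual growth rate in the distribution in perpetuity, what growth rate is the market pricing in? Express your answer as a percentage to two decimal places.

P = D₁/(r−g) ⇒ g = r − D₁/P = 0.142 − $3,130.00/$101,695.59 = 0.111222

11.12%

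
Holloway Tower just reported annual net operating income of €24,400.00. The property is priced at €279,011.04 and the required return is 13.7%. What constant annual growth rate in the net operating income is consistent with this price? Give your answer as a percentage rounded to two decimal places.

P = D₀(1+g)/(r−g) ⇒ P(r−g) = D₀(1+g) ⇒ g(P+D₀) = P·r − D₀
g = (P·r − D₀)/(P + D₀) = (€279,011.04×0.137 − €24,400.00) / (€279,011.04 + €24,400.00) = 0.045564

4.56%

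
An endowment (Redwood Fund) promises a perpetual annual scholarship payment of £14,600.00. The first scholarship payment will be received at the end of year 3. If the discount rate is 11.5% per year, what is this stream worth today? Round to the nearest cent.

Value at end of year 2: C / r = £14,600.00 / 0.115 = £126,956.5217
Discount to today: PV = £126,956.5217 / (1 + 0.115)^2 = £126,956.5217 / 1.243225 = £102,118.70

£102118.70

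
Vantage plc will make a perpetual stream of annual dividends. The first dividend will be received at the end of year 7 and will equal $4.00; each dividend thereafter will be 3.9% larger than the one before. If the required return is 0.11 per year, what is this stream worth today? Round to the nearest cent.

Value at end of year 6: C₁ / (r − g) = $4.00 / (0.11 − 0.039) = $56.3380
Discount to today: PV = $56.3380 / (1 + 0.11)^6 = $56.3380 / 1.870415 = $30.12

$30.12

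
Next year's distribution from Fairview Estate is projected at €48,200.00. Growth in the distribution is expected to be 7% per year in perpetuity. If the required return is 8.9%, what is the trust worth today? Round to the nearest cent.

Growing perpetuity: P = D₁ / (r − g) = €48,200.0000 / (0.089 − 0.07) = €2,536,842.11

€2536842.11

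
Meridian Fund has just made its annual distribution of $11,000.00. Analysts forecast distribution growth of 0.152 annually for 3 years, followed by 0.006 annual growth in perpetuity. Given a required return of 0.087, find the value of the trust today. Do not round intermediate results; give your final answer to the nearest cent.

D_1 = 12672.00000
D_2 = 14598.14400
D_3 = 16817.06189
Terminal value at year 3: TV = D_3×(1+g_2)/(r−g_2) = 16917.96426/0.081 = 208863.75629
P_0 = D_1/(1+r)^1 + D_2/(1+r)^2 + D_3/(1+r)^3 + TV/(1+r)^3
    = 11657.77369 + 12354.88067 + 13093.67298 + 162620.18545 = 199726.51280

$199726.51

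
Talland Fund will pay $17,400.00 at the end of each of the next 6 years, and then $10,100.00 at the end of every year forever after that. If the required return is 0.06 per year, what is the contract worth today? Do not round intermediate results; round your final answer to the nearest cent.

PV of 6-year annuity: $17,400.00 × [1 − (1+0.06)^−6] / 0.06 = 85561.44327
Perpetuity value at year 6: $10,100.00 / 0.06 = 168333.33333
PV of perpetuity: 168333.33333 / (1+0.06)^6 = 118668.35764
Total PV = 85561.44327 + 118668.35764 = 204229.80091

$204229.80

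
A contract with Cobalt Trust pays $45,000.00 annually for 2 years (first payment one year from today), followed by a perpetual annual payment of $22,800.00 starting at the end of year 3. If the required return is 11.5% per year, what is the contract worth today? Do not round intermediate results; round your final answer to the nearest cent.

$236027.97

PV of 2-year annuity: $45,000.00 × [1 − (1+0.115)^−2] / 0.115 = 76554.92771
Perpetuity value at year 2: $22,800.00 / 0.115 = 198260.86957
PV of perpetuity: 198260.86957 / (1+0.115)^2 = 159473.03953
Total PV = 76554.92771 + 159473.03953 = 236027.96723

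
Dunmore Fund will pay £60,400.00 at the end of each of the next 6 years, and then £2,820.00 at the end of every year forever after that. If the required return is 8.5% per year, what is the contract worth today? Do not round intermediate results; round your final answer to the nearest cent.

£295372.02

PV of 6-year annuity: £60,400.00 × [1 − (1+0.085)^−6] / 0.085 = 275036.66504
Perpetuity value at year 6: £2,820.00 / 0.085 = 33176.47059
PV of perpetuity: 33176.47059 / (1+0.085)^6 = 20335.35477
Total PV = 275036.66504 + 20335.35477 = 295372.01981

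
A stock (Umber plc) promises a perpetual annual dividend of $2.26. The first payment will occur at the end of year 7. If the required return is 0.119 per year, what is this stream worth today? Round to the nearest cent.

$9.67

Value at end of year 6: C / r = $2.26 / 0.119 = $18.9916
Discount to today: PV = $18.9916 / (1 + 0.119)^6 = $18.9916 / 1.963272 = $9.67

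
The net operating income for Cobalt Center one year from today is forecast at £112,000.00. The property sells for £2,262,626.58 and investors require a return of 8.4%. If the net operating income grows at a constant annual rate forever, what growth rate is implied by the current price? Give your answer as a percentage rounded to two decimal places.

3.45%

P = D₁/(r−g) ⇒ g = r − D₁/P = 0.084 − £112,000.00/£2,262,626.58 = 0.034500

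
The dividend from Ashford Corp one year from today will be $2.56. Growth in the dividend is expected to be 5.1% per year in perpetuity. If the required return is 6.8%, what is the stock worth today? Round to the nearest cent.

$150.59

Growing perpetuity: P = D₁ / (r − g) = $2.5600 / (0.068 − 0.051) = $150.59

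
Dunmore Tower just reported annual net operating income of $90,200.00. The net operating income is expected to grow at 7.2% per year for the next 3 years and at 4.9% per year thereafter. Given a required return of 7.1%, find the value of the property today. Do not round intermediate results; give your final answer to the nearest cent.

$4584064.23

D_1 = 96694.40000
D_2 = 103656.39680
D_3 = 111119.65737
Terminal value at year 3: TV = D_3×(1+g_2)/(r−g_2) = 116564.52058/0.022 = 5298387.29912
P_0 = D_1/(1+r)^1 + D_2/(1+r)^2 + D_3/(1+r)^3 + TV/(1+r)^3
    = 90284.22035 + 90368.51935 + 90452.89705 + 4312958.59112 = 4584064.22787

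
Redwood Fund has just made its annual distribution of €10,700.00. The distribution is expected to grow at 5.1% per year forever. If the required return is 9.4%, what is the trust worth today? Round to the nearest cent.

D₁ = D₀ × (1 + g) = €10,700.00 × 1.051 = €11,245.7000
Growing perpetuity: P = D₁ / (r − g) = €11,245.7000 / (0.094 − 0.051) = €261,527.91

€261527.91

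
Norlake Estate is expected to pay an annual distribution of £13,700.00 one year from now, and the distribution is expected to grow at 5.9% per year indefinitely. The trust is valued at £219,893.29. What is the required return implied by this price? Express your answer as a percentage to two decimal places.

P = D₁/(r − g) ⇒ r = D₁/P + g = £13,700.0000/£219,893.29 + 0.059 = 0.062303 + 0.059 = 0.121303

12.13%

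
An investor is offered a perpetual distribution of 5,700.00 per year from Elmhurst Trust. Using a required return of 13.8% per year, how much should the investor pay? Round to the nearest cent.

41304.35

Level perpetuity: PV = C / r = 5,700.00 / 0.138 = 41,304.35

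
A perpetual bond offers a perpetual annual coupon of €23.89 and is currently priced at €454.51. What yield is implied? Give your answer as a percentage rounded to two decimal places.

5.26%

P = C/r ⇒ r = C/P = €23.89/€454.51 = 0.052562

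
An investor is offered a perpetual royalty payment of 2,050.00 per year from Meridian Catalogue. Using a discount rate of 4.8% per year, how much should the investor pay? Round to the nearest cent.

42708.33

Level perpetuity: PV = C / r = 2,050.00 / 0.048 = 42,708.33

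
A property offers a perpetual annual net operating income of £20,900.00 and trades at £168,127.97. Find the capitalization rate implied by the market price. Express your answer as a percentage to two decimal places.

P = C/r ⇒ r = C/P = £20,900.00/£168,127.97 = 0.124310

12.43%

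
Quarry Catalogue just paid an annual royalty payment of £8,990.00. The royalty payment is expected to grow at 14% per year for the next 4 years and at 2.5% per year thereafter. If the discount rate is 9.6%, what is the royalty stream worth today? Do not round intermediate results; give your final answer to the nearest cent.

£191632.56

D_1 = 10248.60000
D_2 = 11683.40400
D_3 = 13319.08056
D_4 = 15183.75184
Terminal value at year 4: TV = D_4×(1+g_2)/(r−g_2) = 15563.34563/0.071 = 219202.05119
P_0 = D_1/(1+r)^1 + D_2/(1+r)^2 + D_3/(1+r)^3 + D_4/(1+r)^4 + TV/(1+r)^4
    = 9350.91241 + 9726.31400 + 10116.78646 + 10522.93482 + 151915.60837 = 191632.55606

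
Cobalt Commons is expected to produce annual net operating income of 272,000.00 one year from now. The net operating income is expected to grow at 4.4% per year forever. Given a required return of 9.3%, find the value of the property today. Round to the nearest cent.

Growing perpetuity: P = D₁ / (r − g) = 272,000.0000 / (0.093 − 0.044) = 5,551,020.41

5551020.41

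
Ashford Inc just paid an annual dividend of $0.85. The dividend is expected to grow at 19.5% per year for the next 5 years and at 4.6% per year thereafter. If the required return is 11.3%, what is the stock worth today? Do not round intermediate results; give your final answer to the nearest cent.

D_1 = 1.01575
D_2 = 1.21382
D_3 = 1.45052
D_4 = 1.73337
D_5 = 2.07137
Terminal value at year 5: TV = D_5×(1+g_2)/(r−g_2) = 2.16666/0.067 = 32.33816
P_0 = D_1/(1+r)^1 + D_2/(1+r)^2 + D_3/(1+r)^3 + D_4/(1+r)^4 + D_5/(1+r)^5 + TV/(1+r)^5
    = 0.91262 + 0.97986 + 1.05205 + 1.12956 + 1.21278 + 18.93388 = 24.22075

$24.22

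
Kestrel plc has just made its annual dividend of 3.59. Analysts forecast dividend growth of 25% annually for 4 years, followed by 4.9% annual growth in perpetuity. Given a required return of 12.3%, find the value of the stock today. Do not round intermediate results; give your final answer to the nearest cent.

97.03

D_1 = 4.48750
D_2 = 5.60938
D_3 = 7.01172
D_4 = 8.76465
Terminal value at year 4: TV = D_4×(1+g_2)/(r−g_2) = 9.19412/0.074 = 124.24481
P_0 = D_1/(1+r)^1 + D_2/(1+r)^2 + D_3/(1+r)^3 + D_4/(1+r)^4 + TV/(1+r)^4
    = 3.99599 + 4.44790 + 4.95091 + 5.51081 + 78.11946 = 97.02508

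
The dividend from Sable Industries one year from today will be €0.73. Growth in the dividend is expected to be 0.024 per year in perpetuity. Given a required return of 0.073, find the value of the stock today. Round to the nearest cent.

€14.90

Growing perpetuity: P = D₁ / (r − g) = €0.7300 / (0.073 − 0.024) = €14.90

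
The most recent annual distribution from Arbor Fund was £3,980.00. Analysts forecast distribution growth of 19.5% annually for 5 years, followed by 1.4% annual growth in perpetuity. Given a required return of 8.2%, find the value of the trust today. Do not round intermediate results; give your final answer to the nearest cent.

D_1 = 4756.10000
D_2 = 5683.53950
D_3 = 6791.82970
D_4 = 8116.23649
D_5 = 9698.90261
Terminal value at year 5: TV = D_5×(1+g_2)/(r−g_2) = 9834.68725/0.068 = 144627.75364
P_0 = D_1/(1+r)^1 + D_2/(1+r)^2 + D_3/(1+r)^3 + D_4/(1+r)^4 + D_5/(1+r)^5 + TV/(1+r)^5
    = 4395.65619 + 4854.72195 + 5361.73080 + 5921.68975 + 6540.12870 + 97524.86031 = 124598.78771

£124598.79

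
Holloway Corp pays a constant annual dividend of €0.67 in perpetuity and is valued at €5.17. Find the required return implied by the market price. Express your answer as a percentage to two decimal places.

P = C/r ⇒ r = C/P = €0.67/€5.17 = 0.129594

12.96%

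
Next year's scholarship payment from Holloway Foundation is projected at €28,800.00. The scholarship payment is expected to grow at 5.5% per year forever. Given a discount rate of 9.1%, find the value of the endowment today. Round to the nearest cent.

€800000.00

Growing perpetuity: P = D₁ / (r − g) = €28,800.0000 / (0.091 − 0.055) = €800,000.00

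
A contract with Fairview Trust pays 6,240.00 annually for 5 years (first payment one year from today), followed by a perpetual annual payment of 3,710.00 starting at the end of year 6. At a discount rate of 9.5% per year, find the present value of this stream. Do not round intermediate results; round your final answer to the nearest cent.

PV of 5-year annuity: 6,240.00 × [1 − (1+0.095)^−5] / 0.095 = 23959.78283
Perpetuity value at year 5: 3,710.00 / 0.095 = 39052.63158
PV of perpetuity: 39052.63158 / (1+0.095)^5 = 24807.31198
Total PV = 23959.78283 + 24807.31198 = 48767.09481

48767.09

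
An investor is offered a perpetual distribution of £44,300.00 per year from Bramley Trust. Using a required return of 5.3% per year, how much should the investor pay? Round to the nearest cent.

£835849.06

Level perpetuity: PV = C / r = £44,300.00 / 0.053 = £835,849.06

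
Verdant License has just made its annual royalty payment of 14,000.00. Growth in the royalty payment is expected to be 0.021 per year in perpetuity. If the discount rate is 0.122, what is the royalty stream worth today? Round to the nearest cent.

141524.75

D₁ = D₀ × (1 + g) = 14,000.00 × 1.021 = 14,294.0000
Growing perpetuity: P = D₁ / (r − g) = 14,294.0000 / (0.122 − 0.021) = 141,524.75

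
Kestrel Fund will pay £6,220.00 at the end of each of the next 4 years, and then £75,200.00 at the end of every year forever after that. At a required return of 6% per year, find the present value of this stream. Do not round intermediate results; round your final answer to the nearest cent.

PV of 4-year annuity: £6,220.00 × [1 − (1+0.06)^−4] / 0.06 = 21552.95691
Perpetuity value at year 4: £75,200.00 / 0.06 = 1253333.33333
PV of perpetuity: 1253333.33333 / (1+0.06)^4 = 992757.39126
Total PV = 21552.95691 + 992757.39126 = 1014310.34817

£1014310.35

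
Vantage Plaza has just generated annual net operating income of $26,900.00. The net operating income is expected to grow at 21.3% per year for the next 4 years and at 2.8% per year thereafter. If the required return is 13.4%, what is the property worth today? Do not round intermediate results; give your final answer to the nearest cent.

D_1 = 32629.70000
D_2 = 39579.82610
D_3 = 48010.32906
D_4 = 58236.52915
Terminal value at year 4: TV = D_4×(1+g_2)/(r−g_2) = 59867.15197/0.106 = 564784.45250
P_0 = D_1/(1+r)^1 + D_2/(1+r)^2 + D_3/(1+r)^3 + D_4/(1+r)^4 + TV/(1+r)^4
    = 28773.98589 + 30778.52283 + 32922.70563 + 35216.26273 + 341531.30268 = 469222.77976

$469222.78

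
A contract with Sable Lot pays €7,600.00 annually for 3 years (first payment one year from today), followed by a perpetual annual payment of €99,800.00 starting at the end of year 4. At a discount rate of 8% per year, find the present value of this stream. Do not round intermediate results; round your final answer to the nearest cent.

€1009891.66

PV of 3-year annuity: €7,600.00 × [1 − (1+0.08)^−3] / 0.08 = 19585.93710
Perpetuity value at year 3: €99,800.00 / 0.08 = 1247500.00000
PV of perpetuity: 1247500.00000 / (1+0.08)^3 = 990305.72067
Total PV = 19585.93710 + 990305.72067 = 1009891.65778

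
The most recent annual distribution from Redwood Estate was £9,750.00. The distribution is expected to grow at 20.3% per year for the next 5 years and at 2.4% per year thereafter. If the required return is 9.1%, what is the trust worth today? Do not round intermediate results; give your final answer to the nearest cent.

D_1 = 11729.25000
D_2 = 14110.28775
D_3 = 16974.67616
D_4 = 20420.53542
D_5 = 24565.90412
Terminal value at year 5: TV = D_5×(1+g_2)/(r−g_2) = 25155.48581/0.067 = 375455.01215
P_0 = D_1/(1+r)^1 + D_2/(1+r)^2 + D_3/(1+r)^3 + D_4/(1+r)^4 + D_5/(1+r)^5 + TV/(1+r)^5
    = 10750.91659 + 11854.58539 + 13071.55474 + 14413.45587 + 15893.11403 + 242903.71298 = 308887.33960

£308887.34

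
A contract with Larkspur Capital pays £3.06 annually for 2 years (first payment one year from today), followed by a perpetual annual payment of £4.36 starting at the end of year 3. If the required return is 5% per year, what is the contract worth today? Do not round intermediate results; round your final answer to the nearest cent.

£84.78

PV of 2-year annuity: £3.06 × [1 − (1+0.05)^−2] / 0.05 = 5.68980
Perpetuity value at year 2: £4.36 / 0.05 = 87.20000
PV of perpetuity: 87.20000 / (1+0.05)^2 = 79.09297
Total PV = 5.68980 + 79.09297 = 84.78277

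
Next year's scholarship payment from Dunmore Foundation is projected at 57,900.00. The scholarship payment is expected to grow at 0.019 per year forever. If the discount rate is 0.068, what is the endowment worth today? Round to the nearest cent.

Growing perpetuity: P = D₁ / (r − g) = 57,900.0000 / (0.068 − 0.019) = 1,181,632.65

1181632.65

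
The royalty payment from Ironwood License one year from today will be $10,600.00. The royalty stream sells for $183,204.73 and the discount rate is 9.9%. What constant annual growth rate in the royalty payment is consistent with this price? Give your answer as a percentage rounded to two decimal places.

P = D₁/(r−g) ⇒ g = r − D₁/P = 0.099 − $10,600.00/$183,204.73 = 0.041141

4.11%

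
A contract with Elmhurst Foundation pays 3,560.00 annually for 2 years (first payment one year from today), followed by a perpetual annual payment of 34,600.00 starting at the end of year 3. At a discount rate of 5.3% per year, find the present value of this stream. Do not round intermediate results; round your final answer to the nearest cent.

PV of 2-year annuity: 3,560.00 × [1 − (1+0.053)^−2] / 0.053 = 6591.46886
Perpetuity value at year 2: 34,600.00 / 0.053 = 652830.18868
PV of perpetuity: 652830.18868 / (1+0.053)^2 = 588767.03623
Total PV = 6591.46886 + 588767.03623 = 595358.50510

595358.51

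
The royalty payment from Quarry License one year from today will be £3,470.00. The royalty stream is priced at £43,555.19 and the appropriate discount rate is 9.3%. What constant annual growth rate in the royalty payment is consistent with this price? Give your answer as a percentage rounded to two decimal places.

P = D₁/(r−g) ⇒ g = r − D₁/P = 0.093 − £3,470.00/£43,555.19 = 0.013331

1.33%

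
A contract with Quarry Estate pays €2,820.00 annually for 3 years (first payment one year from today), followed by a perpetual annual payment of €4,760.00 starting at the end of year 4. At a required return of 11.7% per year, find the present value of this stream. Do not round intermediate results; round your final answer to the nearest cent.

€36000.08

PV of 3-year annuity: €2,820.00 × [1 − (1+0.117)^−3] / 0.117 = 6808.23468
Perpetuity value at year 3: €4,760.00 / 0.117 = 40683.76068
PV of perpetuity: 40683.76068 / (1+0.117)^3 = 29191.84683
Total PV = 6808.23468 + 29191.84683 = 36000.08151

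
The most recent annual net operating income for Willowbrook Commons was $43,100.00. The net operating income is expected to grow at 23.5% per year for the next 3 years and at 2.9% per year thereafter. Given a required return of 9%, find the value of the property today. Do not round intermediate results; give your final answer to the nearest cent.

$1224362.51

D_1 = 53228.50000
D_2 = 65737.19750
D_3 = 81185.43891
Terminal value at year 3: TV = D_3×(1+g_2)/(r−g_2) = 83539.81664/0.061 = 1369505.19084
P_0 = D_1/(1+r)^1 + D_2/(1+r)^2 + D_3/(1+r)^3 + TV/(1+r)^3
    = 48833.48624 + 55329.68395 + 62690.05475 + 1057509.28422 = 1224362.50916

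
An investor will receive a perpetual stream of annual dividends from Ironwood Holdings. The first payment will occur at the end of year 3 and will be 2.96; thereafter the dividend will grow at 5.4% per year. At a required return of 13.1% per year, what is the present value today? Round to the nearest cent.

Value at end of year 2: C₁ / (r − g) = 2.96 / (0.131 − 0.054) = 38.4416
Discount to today: PV = 38.4416 / (1 + 0.131)^2 = 38.4416 / 1.279161 = 30.05

30.05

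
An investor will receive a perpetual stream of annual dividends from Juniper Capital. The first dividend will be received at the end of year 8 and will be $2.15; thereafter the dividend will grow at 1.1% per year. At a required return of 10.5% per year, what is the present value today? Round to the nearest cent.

Value at end of year 7: C₁ / (r − g) = $2.15 / (0.105 − 0.011) = $22.8723
Discount to today: PV = $22.8723 / (1 + 0.105)^7 = $22.8723 / 2.011574 = $11.37

$11.37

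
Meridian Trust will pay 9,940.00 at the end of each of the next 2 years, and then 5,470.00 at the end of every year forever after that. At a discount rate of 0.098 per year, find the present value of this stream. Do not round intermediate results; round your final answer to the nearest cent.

63595.05

PV of 2-year annuity: 9,940.00 × [1 − (1+0.098)^−2] / 0.098 = 17297.65329
Perpetuity value at year 2: 5,470.00 / 0.098 = 55816.32653
PV of perpetuity: 55816.32653 / (1+0.098)^2 = 46297.39660
Total PV = 17297.65329 + 46297.39660 = 63595.04989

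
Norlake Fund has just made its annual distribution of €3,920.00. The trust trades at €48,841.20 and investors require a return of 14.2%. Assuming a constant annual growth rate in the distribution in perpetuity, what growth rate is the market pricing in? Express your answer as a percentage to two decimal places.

5.72%

P = D₀(1+g)/(r−g) ⇒ P(r−g) = D₀(1+g) ⇒ g(P+D₀) = P·r − D₀
g = (P·r − D₀)/(P + D₀) = (€48,841.20×0.142 − €3,920.00) / (€48,841.20 + €3,920.00) = 0.057153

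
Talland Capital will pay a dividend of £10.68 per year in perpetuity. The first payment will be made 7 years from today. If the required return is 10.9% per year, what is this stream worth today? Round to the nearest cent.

£52.67

Value at end of year 6: C / r = £10.68 / 0.109 = £97.9817
Discount to today: PV = £97.9817 / (1 + 0.109)^6 = £97.9817 / 1.860327 = £52.67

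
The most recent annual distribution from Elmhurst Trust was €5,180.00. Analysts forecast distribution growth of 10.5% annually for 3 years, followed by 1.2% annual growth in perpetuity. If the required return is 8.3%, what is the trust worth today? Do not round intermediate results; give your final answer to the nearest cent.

D_1 = 5723.90000
D_2 = 6324.90950
D_3 = 6989.02500
Terminal value at year 3: TV = D_3×(1+g_2)/(r−g_2) = 7072.89330/0.071 = 99618.21546
P_0 = D_1/(1+r)^1 + D_2/(1+r)^2 + D_3/(1+r)^3 + TV/(1+r)^3
    = 5285.22622 + 5392.59001 + 5502.13477 + 78424.79420 = 94604.74520

€94604.75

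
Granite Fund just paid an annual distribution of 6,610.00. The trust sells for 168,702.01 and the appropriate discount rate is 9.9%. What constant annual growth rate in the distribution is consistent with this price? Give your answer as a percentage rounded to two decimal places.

P = D₀(1+g)/(r−g) ⇒ P(r−g) = D₀(1+g) ⇒ g(P+D₀) = P·r − D₀
g = (P·r − D₀)/(P + D₀) = (168,702.01×0.099 − 6,610.00) / (168,702.01 + 6,610.00) = 0.057563

5.76%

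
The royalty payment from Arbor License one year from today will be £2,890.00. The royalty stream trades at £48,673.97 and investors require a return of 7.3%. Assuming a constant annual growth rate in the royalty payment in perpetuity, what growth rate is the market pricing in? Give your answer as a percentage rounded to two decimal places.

P = D₁/(r−g) ⇒ g = r − D₁/P = 0.073 − £2,890.00/£48,673.97 = 0.013625

1.36%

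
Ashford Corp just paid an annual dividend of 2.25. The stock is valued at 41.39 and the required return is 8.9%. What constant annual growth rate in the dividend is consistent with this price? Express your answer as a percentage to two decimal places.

3.29%

P = D₀(1+g)/(r−g) ⇒ P(r−g) = D₀(1+g) ⇒ g(P+D₀) = P·r − D₀
g = (P·r − D₀)/(P + D₀) = (41.39×0.089 − 2.25) / (41.39 + 2.25) = 0.032853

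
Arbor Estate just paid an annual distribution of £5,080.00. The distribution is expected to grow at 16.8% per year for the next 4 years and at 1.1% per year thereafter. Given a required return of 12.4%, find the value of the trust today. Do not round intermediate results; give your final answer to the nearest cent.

D_1 = 5933.44000
D_2 = 6930.25792
D_3 = 8094.54125
D_4 = 9454.42418
Terminal value at year 4: TV = D_4×(1+g_2)/(r−g_2) = 9558.42285/0.113 = 84587.81280
P_0 = D_1/(1+r)^1 + D_2/(1+r)^2 + D_3/(1+r)^3 + D_4/(1+r)^4 + TV/(1+r)^4
    = 5278.86121 + 5485.50702 + 5700.24217 + 5923.38333 + 52995.93400 = 75383.92773

£75383.93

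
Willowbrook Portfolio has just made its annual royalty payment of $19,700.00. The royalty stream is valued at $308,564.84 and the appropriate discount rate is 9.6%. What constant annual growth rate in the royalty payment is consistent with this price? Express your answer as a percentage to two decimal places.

3.02%

P = D₀(1+g)/(r−g) ⇒ P(r−g) = D₀(1+g) ⇒ g(P+D₀) = P·r − D₀
g = (P·r − D₀)/(P + D₀) = ($308,564.84×0.096 − $19,700.00) / ($308,564.84 + $19,700.00) = 0.030226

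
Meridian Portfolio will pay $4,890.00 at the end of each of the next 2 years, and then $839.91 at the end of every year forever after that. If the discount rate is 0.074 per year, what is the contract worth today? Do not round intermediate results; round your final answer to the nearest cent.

PV of 2-year annuity: $4,890.00 × [1 − (1+0.074)^−2] / 0.074 = 8792.43261
Perpetuity value at year 2: $839.91 / 0.074 = 11350.13514
PV of perpetuity: 11350.13514 / (1+0.074)^2 = 9839.94044
Total PV = 8792.43261 + 9839.94044 = 18632.37305

$18632.37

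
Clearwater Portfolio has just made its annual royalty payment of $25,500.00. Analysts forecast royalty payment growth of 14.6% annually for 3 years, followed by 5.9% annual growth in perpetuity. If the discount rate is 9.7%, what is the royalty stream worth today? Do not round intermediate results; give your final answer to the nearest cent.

D_1 = 29223.00000
D_2 = 33489.55800
D_3 = 38379.03347
Terminal value at year 3: TV = D_3×(1+g_2)/(r−g_2) = 40643.39644/0.038 = 1069563.06428
P_0 = D_1/(1+r)^1 + D_2/(1+r)^2 + D_3/(1+r)^3 + TV/(1+r)^3
    = 26639.01550 + 27828.90771 + 29071.94917 + 810189.32023 = 893729.19261

$893729.19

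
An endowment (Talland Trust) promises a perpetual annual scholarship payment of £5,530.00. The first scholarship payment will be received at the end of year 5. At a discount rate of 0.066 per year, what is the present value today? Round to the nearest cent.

£64886.21

Value at end of year 4: C / r = £5,530.00 / 0.066 = £83,787.8788
Discount to today: PV = £83,787.8788 / (1 + 0.066)^4 = £83,787.8788 / 1.291305 = £64,886.21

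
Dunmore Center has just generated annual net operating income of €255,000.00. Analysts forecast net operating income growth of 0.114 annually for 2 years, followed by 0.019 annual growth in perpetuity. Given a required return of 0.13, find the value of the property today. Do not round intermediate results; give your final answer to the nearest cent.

€2774342.26

D_1 = 284070.00000
D_2 = 316453.98000
Terminal value at year 2: TV = D_2×(1+g_2)/(r−g_2) = 322466.60562/0.111 = 2905104.55514
P_0 = D_1/(1+r)^1 + D_2/(1+r)^2 + TV/(1+r)^2
    = 251389.38053 + 247829.88488 + 2275122.99721 = 2774342.26262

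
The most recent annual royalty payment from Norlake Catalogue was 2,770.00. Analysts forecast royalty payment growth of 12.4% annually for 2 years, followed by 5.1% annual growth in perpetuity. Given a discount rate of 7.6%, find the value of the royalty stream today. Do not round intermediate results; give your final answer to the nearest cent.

132988.42

D_1 = 3113.48000
D_2 = 3499.55152
Terminal value at year 2: TV = D_2×(1+g_2)/(r−g_2) = 3678.02865/0.025 = 147121.14590
P_0 = D_1/(1+r)^1 + D_2/(1+r)^2 + TV/(1+r)^2
    = 2893.56877 + 3022.64991 + 127072.20214 = 132988.42082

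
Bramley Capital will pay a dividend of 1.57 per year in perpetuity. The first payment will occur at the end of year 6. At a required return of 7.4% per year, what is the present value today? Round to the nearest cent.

14.85

Value at end of year 5: C / r = 1.57 / 0.074 = 21.2162
Discount to today: PV = 21.2162 / (1 + 0.074)^5 = 21.2162 / 1.428964 = 14.85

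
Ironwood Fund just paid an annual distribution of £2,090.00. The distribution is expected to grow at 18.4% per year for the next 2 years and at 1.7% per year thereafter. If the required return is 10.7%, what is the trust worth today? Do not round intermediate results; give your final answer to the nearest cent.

D_1 = 2474.56000
D_2 = 2929.87904
Terminal value at year 2: TV = D_2×(1+g_2)/(r−g_2) = 2979.68698/0.09 = 33107.63315
P_0 = D_1/(1+r)^1 + D_2/(1+r)^2 + TV/(1+r)^2
    = 2235.37489 + 2390.86167 + 27016.73685 = 31642.97340

£31642.97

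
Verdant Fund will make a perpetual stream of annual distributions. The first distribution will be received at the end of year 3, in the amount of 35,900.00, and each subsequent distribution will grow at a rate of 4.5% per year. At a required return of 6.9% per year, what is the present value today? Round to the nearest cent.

Value at end of year 2: C₁ / (r − g) = 35,900.00 / (0.069 − 0.045) = 1,495,833.3333
Discount to today: PV = 1,495,833.3333 / (1 + 0.069)^2 = 1,495,833.3333 / 1.142761 = 1,308,964.28

1308964.28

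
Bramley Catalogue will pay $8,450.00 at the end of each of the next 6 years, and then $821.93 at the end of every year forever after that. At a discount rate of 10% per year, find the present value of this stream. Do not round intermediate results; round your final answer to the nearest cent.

$41441.53

PV of 6-year annuity: $8,450.00 × [1 − (1+0.1)^−6] / 0.1 = 36801.95291
Perpetuity value at year 6: $821.93 / 0.1 = 8219.30000
PV of perpetuity: 8219.30000 / (1+0.1)^6 = 4639.58057
Total PV = 36801.95291 + 4639.58057 = 41441.53348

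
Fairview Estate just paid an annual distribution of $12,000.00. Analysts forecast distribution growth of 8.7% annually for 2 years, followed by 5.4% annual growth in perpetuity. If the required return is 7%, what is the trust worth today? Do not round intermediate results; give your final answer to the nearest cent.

D_1 = 13044.00000
D_2 = 14178.82800
Terminal value at year 2: TV = D_2×(1+g_2)/(r−g_2) = 14944.48471/0.016 = 934030.29450
P_0 = D_1/(1+r)^1 + D_2/(1+r)^2 + TV/(1+r)^2
    = 12190.65421 + 12384.33750 + 815818.23260 = 840393.22430

$840393.22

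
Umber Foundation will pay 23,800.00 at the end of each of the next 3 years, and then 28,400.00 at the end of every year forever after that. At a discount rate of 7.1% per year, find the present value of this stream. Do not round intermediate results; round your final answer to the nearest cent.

387950.17

PV of 3-year annuity: 23,800.00 × [1 − (1+0.071)^−3] / 0.071 = 62344.78299
Perpetuity value at year 3: 28,400.00 / 0.071 = 400000.00000
PV of perpetuity: 400000.00000 / (1+0.071)^3 = 325605.38501
Total PV = 62344.78299 + 325605.38501 = 387950.16799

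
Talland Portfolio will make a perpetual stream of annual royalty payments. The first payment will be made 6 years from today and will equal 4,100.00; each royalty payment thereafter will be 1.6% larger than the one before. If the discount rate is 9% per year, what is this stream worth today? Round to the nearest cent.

36009.71

Value at end of year 5: C₁ / (r − g) = 4,100.00 / (0.09 − 0.016) = 55,405.4054
Discount to today: PV = 55,405.4054 / (1 + 0.09)^5 = 55,405.4054 / 1.538624 = 36,009.71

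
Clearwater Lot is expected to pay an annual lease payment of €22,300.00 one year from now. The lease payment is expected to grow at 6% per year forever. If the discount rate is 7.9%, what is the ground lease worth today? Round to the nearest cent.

€1173684.21

Growing perpetuity: P = D₁ / (r − g) = €22,300.0000 / (0.079 − 0.06) = €1,173,684.21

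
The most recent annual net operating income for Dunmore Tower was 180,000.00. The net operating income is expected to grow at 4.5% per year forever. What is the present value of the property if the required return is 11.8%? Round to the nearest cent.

D₁ = D₀ × (1 + g) = 180,000.00 × 1.045 = 188,100.0000
Growing perpetuity: P = D₁ / (r − g) = 188,100.0000 / (0.118 − 0.045) = 2,576,712.33

2576712.33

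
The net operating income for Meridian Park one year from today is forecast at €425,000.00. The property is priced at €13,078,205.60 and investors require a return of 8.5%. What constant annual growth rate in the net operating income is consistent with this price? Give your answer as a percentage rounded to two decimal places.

P = D₁/(r−g) ⇒ g = r − D₁/P = 0.085 − €425,000.00/€13,078,205.60 = 0.052503

5.25%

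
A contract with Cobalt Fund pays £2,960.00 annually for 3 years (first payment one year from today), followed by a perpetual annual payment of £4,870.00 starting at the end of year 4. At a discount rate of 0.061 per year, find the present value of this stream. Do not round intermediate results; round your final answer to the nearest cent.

PV of 3-year annuity: £2,960.00 × [1 − (1+0.061)^−3] / 0.061 = 7897.49940
Perpetuity value at year 3: £4,870.00 / 0.061 = 79836.06557
PV of perpetuity: 79836.06557 / (1+0.061)^3 = 66842.54460
Total PV = 7897.49940 + 66842.54460 = 74740.04400

£74740.04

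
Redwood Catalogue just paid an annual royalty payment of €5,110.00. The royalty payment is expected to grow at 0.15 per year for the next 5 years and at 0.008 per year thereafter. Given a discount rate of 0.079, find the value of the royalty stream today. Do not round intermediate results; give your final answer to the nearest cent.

€130829.80

D_1 = 5876.50000
D_2 = 6757.97500
D_3 = 7771.67125
D_4 = 8937.42194
D_5 = 10278.03523
Terminal value at year 5: TV = D_5×(1+g_2)/(r−g_2) = 10360.25951/0.071 = 145919.14803
P_0 = D_1/(1+r)^1 + D_2/(1+r)^2 + D_3/(1+r)^3 + D_4/(1+r)^4 + D_5/(1+r)^5 + TV/(1+r)^5
    = 5446.24652 + 5804.61863 + 6186.57222 + 6593.65899 + 7027.53275 + 99771.16925 = 130829.79837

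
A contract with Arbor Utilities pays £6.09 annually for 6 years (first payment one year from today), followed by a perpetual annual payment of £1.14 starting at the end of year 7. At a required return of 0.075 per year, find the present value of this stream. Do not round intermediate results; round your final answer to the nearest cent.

PV of 6-year annuity: £6.09 × [1 − (1+0.075)^−6] / 0.075 = 28.58552
Perpetuity value at year 6: £1.14 / 0.075 = 15.20000
PV of perpetuity: 15.20000 / (1+0.075)^6 = 9.84902
Total PV = 28.58552 + 9.84902 = 38.43454

£38.43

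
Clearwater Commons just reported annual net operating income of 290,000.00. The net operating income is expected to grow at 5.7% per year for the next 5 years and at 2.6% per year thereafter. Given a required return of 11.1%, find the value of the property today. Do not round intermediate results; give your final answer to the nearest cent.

3980325.82

D_1 = 306530.00000
D_2 = 324002.21000
D_3 = 342470.33597
D_4 = 361991.14512
D_5 = 382624.64039
Terminal value at year 5: TV = D_5×(1+g_2)/(r−g_2) = 392572.88104/0.085 = 4618504.48285
P_0 = D_1/(1+r)^1 + D_2/(1+r)^2 + D_3/(1+r)^3 + D_4/(1+r)^4 + D_5/(1+r)^5 + TV/(1+r)^5
    = 275904.59046 + 262494.28633 + 249735.78817 + 237597.41502 + 226049.02582 + 2728544.71161 = 3980325.81741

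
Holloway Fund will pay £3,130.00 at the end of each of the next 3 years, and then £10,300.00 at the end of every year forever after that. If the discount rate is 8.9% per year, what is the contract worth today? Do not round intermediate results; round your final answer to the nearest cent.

£97548.56

PV of 3-year annuity: £3,130.00 × [1 − (1+0.089)^−3] / 0.089 = 7937.09405
Perpetuity value at year 3: £10,300.00 / 0.089 = 115730.33708
PV of perpetuity: 115730.33708 / (1+0.089)^3 = 89611.46529
Total PV = 7937.09405 + 89611.46529 = 97548.55934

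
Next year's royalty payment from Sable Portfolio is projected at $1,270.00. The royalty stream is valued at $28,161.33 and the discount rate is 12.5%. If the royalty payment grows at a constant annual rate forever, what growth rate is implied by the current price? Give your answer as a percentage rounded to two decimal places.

P = D₁/(r−g) ⇒ g = r − D₁/P = 0.125 − $1,270.00/$28,161.33 = 0.079903

7.99%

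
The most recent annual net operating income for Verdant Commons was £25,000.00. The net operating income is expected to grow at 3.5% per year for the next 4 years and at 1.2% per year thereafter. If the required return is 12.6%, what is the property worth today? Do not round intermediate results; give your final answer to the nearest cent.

D_1 = 25875.00000
D_2 = 26780.62500
D_3 = 27717.94688
D_4 = 28688.07502
Terminal value at year 4: TV = D_4×(1+g_2)/(r−g_2) = 29032.33192/0.114 = 254669.57821
P_0 = D_1/(1+r)^1 + D_2/(1+r)^2 + D_3/(1+r)^3 + D_4/(1+r)^4 + TV/(1+r)^4
    = 22979.57371 + 21122.43232 + 19415.37962 + 17846.28588 + 158424.92382 = 239788.59535

£239788.60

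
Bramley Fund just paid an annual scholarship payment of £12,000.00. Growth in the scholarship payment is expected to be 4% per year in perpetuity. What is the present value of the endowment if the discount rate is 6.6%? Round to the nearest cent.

£480000.00

D₁ = D₀ × (1 + g) = £12,000.00 × 1.04 = £12,480.0000
Growing perpetuity: P = D₁ / (r − g) = £12,480.0000 / (0.066 − 0.04) = £480,000.00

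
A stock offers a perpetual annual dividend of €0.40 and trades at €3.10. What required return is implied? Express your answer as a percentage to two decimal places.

12.90%

P = C/r ⇒ r = C/P = €0.40/€3.10 = 0.129032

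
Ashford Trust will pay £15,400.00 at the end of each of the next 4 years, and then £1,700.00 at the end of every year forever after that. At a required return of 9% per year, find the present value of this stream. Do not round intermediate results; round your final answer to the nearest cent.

PV of 4-year annuity: £15,400.00 × [1 − (1+0.09)^−4] / 0.09 = 49891.68611
Perpetuity value at year 4: £1,700.00 / 0.09 = 18888.88889
PV of perpetuity: 18888.88889 / (1+0.09)^4 = 13381.36510
Total PV = 49891.68611 + 13381.36510 = 63273.05120

£63273.05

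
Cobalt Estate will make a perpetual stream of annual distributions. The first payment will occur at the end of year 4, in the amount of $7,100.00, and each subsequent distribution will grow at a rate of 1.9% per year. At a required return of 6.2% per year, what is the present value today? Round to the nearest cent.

Value at end of year 3: C₁ / (r − g) = $7,100.00 / (0.062 − 0.019) = $165,116.2791
Discount to today: PV = $165,116.2791 / (1 + 0.062)^3 = $165,116.2791 / 1.197770 = $137,853.04

$137853.04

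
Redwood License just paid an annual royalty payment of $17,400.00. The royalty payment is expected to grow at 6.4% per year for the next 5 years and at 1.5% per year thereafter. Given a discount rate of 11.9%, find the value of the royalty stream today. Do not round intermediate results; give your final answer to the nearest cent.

$206971.48

D_1 = 18513.60000
D_2 = 19698.47040
D_3 = 20959.17251
D_4 = 22300.55955
D_5 = 23727.79536
Terminal value at year 5: TV = D_5×(1+g_2)/(r−g_2) = 24083.71229/0.104 = 231574.15661
P_0 = D_1/(1+r)^1 + D_2/(1+r)^2 + D_3/(1+r)^3 + D_4/(1+r)^4 + D_5/(1+r)^5 + TV/(1+r)^5
    = 16544.77212 + 15731.57957 + 14958.35626 + 14223.13768 + 13524.05585 + 131989.58349 = 206971.48496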